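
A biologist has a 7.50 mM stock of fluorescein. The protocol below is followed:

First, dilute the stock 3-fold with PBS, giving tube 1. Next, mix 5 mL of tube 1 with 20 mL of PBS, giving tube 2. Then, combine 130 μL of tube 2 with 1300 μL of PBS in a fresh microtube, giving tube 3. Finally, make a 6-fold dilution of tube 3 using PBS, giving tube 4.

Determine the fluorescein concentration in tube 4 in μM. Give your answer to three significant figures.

Step 1: 3-fold → factor 3
Step 2: 5 mL + 20 mL = 25 mL total → factor 25/5 = 5
Step 3: 130 μL + 1300 μL = 1430 μL total → factor 1430/130 = 11
Step 4: 6-fold → factor 6
Overall dilution factor = 3 × 5 × 11 × 6 = 990
Final = 7.50 mM / 990 = 0.007576 mM = 7.58 μM

7.58 μM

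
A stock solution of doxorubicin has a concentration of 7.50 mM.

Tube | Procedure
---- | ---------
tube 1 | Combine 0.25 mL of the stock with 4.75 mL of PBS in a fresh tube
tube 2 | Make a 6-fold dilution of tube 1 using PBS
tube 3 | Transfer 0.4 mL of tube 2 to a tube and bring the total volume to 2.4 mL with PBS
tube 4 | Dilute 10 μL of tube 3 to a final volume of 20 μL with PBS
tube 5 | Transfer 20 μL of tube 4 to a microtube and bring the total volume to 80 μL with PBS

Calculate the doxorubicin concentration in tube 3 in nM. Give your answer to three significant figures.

1.04 × 10^4 nM

Step 1: 0.25 mL + 4.75 mL = 5 mL total → factor 5/0.25 = 20
Step 2: 6-fold → factor 6
Step 3: 0.4 mL brought to 2.4 mL → factor 2.4/0.4 = 6
Dilution factor through tube 3 = 20 × 6 × 6 = 720
[tube 3] = 7.50 mM / 720 = 0.01042 mM = 1.04 × 10^4 nM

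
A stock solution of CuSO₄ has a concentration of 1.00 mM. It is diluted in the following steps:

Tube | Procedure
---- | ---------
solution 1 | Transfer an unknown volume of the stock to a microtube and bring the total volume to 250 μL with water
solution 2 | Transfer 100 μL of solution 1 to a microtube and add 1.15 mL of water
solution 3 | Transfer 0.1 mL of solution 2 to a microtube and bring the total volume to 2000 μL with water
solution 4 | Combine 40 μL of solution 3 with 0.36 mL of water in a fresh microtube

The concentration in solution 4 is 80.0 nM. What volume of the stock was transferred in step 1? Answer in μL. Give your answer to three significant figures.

Step 1: v brought to 250 μL → factor = 250 μL/v
Step 2: 100 μL + 1.15 mL = 1250 μL total → factor 1250/100 = 12.5
Step 3: 0.1 mL brought to 2000 μL → factor 2/0.1 = 20
Step 4: 40 μL + 0.36 mL = 400 μL total → factor 400/40 = 10
Product of known-step factors = 2500
Overall factor = 1.00 mM / (80.0 nM) = 12500
Step-1 factor = 12500 / 2500 = 5
v = 250 μL / 5 = 50.0 μL

50.0 μL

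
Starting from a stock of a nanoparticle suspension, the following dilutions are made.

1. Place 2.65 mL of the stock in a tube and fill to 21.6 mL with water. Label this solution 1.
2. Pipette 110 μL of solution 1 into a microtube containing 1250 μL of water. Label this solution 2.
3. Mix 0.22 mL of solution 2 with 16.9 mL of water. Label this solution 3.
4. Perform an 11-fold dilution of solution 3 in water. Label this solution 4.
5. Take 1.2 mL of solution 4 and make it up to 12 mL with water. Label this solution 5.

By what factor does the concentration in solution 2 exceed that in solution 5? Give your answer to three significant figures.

8.56 × 10^3

Step 1: 2.65 mL brought to 21.6 mL → factor 21.6/2.65 = 8.1509
Step 2: 110 μL + 1250 μL = 1360 μL total → factor 1360/110 = 12.364
Step 3: 0.22 mL + 16.9 mL = 17.12 mL total → factor 17.12/0.22 = 77.818
Step 4: 11-fold → factor 11
Step 5: 1.2 mL brought to 12 mL → factor 12/1.2 = 10
Dilution factor to solution 2 = 100.78; to solution 5 = 8.6264 × 10^5
[solution 2]/[solution 5] = (factor to solution 5)/(factor to solution 2) = 8.6264 × 10^5/100.78 = 8.56 × 10^3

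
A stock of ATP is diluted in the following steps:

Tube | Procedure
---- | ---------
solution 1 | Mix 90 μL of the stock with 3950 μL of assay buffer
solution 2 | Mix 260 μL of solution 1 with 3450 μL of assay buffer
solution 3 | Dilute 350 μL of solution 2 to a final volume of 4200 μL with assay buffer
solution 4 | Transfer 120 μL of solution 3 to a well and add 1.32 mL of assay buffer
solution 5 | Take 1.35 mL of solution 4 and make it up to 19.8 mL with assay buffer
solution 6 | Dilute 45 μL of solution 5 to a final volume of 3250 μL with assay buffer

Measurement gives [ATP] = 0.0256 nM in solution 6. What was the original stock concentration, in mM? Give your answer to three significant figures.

Step 1: 90 μL + 3950 μL = 4040 μL total → factor 4040/90 = 44.889
Step 2: 260 μL + 3450 μL = 3710 μL total → factor 3710/260 = 14.269
Step 3: 350 μL brought to 4200 μL → factor 4200/350 = 12
Step 4: 120 μL + 1.32 mL = 1440 μL total → factor 1440/120 = 12
Step 5: 1.35 mL brought to 19.8 mL → factor 19.8/1.35 = 14.667
Step 6: 45 μL brought to 3250 μL → factor 3250/45 = 72.222
Overall dilution factor = 44.889 × 14.269 × 12 × 12 × 14.667 × 72.222 = 9.7702 × 10^7
Stock = 0.0256 nM × 9.7702 × 10^7 = 2.501 × 10^6 nM = 2.50 mM

2.50 mM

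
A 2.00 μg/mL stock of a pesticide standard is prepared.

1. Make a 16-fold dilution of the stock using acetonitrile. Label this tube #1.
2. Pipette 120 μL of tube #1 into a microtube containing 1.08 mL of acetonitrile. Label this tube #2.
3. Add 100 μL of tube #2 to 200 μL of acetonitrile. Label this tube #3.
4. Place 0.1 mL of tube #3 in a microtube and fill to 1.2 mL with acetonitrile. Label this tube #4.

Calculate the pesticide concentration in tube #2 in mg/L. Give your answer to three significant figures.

Step 1: 16-fold → factor 16
Step 2: 120 μL + 1.08 mL = 1200 μL total → factor 1200/120 = 10
Dilution factor through tube #2 = 16 × 10 = 160
[tube #2] = 2.00 μg/mL / 160 = 0.01250 μg/mL = 0.0125 mg/L

0.0125 mg/L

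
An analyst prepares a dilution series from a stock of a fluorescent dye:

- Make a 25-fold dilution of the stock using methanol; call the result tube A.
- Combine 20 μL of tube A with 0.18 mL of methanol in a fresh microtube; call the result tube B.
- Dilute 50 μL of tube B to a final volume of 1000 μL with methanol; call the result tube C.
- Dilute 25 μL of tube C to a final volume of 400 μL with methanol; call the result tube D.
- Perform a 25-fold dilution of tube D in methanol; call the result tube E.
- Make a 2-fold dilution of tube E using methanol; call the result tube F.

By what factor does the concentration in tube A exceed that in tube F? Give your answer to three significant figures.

1.60 × 10^5

Step 1: 25-fold → factor 25
Step 2: 20 μL + 0.18 mL = 200 μL total → factor 200/20 = 10
Step 3: 50 μL brought to 1000 μL → factor 1000/50 = 20
Step 4: 25 μL brought to 400 μL → factor 400/25 = 16
Step 5: 25-fold → factor 25
Step 6: 2-fold → factor 2
Dilution factor to tube A = 25; to tube F = 4 × 10^6
[tube A]/[tube F] = (factor to tube F)/(factor to tube A) = 4 × 10^6/25 = 1.60 × 10^5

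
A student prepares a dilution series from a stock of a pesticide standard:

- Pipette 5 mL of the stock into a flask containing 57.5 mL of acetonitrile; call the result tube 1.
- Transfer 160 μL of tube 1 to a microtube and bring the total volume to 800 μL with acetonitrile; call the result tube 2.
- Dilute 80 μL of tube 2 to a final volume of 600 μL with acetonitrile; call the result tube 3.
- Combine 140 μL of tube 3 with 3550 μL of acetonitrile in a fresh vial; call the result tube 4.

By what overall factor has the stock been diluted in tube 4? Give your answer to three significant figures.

1.24 × 10^4

Step 1: 5 mL + 57.5 mL = 62.5 mL total → factor 62.5/5 = 12.5
Step 2: 160 μL brought to 800 μL → factor 800/160 = 5
Step 3: 80 μL brought to 600 μL → factor 600/80 = 7.5
Step 4: 140 μL + 3550 μL = 3690 μL total → factor 3690/140 = 26.357
Overall dilution factor = 12.5 × 5 × 7.5 × 26.357 = 12355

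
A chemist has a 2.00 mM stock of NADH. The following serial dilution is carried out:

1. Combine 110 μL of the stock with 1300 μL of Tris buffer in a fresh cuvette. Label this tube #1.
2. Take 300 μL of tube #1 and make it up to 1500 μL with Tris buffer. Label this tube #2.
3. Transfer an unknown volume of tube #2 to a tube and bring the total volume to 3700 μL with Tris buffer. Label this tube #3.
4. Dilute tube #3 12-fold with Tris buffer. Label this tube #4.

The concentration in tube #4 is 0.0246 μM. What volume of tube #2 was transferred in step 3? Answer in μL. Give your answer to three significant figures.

Step 1: 110 μL + 1300 μL = 1410 μL total → factor 1410/110 = 12.818
Step 2: 300 μL brought to 1500 μL → factor 1500/300 = 5
Step 3: v brought to 3700 μL → factor = 3700 μL/v
Step 4: 12-fold → factor 12
Product of known-step factors = 769.09
Overall factor = 2.00 mM / (0.0246 μM) = 81301
Step-3 factor = 81301 / 769.09 = 105.71
v = 3700 μL / 105.71 = 35.0 μL

35.0 μL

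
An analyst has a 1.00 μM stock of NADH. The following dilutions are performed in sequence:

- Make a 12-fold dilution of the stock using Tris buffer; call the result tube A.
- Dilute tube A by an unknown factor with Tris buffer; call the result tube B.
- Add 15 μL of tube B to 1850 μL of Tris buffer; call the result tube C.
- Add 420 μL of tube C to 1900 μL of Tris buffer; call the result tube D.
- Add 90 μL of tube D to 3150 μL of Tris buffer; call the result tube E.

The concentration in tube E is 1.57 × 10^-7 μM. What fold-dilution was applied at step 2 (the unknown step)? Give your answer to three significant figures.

21.5-fold

Step 1: 12-fold → factor 12
Step 2: unknown factor x
Step 3: 15 μL + 1850 μL = 1865 μL total → factor 1865/15 = 124.33
Step 4: 420 μL + 1900 μL = 2320 μL total → factor 2320/420 = 5.5238
Step 5: 90 μL + 3150 μL = 3240 μL total → factor 3240/90 = 36
Product of known-step factors = 2.9669 × 10^5
Overall factor = 1.00 μM / (1.57 × 10^-7 μM) = 6.3694 × 10^6
x = 6.3694 × 10^6 / 2.9669 × 10^5 = 21.5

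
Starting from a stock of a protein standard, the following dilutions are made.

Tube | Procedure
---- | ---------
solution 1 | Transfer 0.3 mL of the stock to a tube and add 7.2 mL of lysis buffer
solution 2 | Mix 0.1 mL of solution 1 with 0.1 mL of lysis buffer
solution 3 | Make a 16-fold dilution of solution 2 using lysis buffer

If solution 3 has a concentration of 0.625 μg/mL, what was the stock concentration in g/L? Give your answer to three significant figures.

Step 1: 0.3 mL + 7.2 mL = 7.5 mL total → factor 7.5/0.3 = 25
Step 2: 0.1 mL + 0.1 mL = 0.2 mL total → factor 0.2/0.1 = 2
Step 3: 16-fold → factor 16
Overall dilution factor = 25 × 2 × 16 = 800
Stock = 0.625 μg/mL × 800 = 500.0 μg/mL = 0.500 g/L

0.500 g/L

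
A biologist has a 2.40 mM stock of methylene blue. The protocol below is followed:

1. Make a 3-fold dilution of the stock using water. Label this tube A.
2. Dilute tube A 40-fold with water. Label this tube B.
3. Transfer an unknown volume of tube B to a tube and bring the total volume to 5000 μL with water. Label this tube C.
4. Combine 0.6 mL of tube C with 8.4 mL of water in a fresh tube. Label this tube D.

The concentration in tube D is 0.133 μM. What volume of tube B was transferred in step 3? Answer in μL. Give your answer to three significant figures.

Step 1: 3-fold → factor 3
Step 2: 40-fold → factor 40
Step 3: v brought to 5000 μL → factor = 5000 μL/v
Step 4: 0.6 mL + 8.4 mL = 9 mL total → factor 9/0.6 = 15
Product of known-step factors = 1800
Overall factor = 2.40 mM / (0.133 μM) = 18045
Step-3 factor = 18045 / 1800 = 10.025
v = 5000 μL / 10.025 = 499 μL

499 μL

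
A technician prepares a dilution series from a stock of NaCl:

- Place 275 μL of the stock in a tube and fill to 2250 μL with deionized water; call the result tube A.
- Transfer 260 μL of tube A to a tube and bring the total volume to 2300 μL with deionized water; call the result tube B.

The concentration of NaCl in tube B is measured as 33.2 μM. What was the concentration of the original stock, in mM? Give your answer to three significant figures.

Step 1: 275 μL brought to 2250 μL → factor 2250/275 = 8.1818
Step 2: 260 μL brought to 2300 μL → factor 2300/260 = 8.8462
Overall dilution factor = 8.1818 × 8.8462 = 72.378
Stock = 33.2 μM × 72.378 = 2403 μM = 2.40 mM

2.40 mM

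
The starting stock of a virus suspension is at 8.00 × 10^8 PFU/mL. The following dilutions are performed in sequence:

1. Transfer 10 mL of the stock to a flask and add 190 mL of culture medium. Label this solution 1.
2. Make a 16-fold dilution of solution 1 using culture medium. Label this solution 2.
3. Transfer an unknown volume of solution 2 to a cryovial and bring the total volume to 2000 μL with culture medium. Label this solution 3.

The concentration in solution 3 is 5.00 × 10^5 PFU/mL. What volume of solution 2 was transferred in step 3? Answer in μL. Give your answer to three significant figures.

Step 1: 10 mL + 190 mL = 200 mL total → factor 200/10 = 20
Step 2: 16-fold → factor 16
Step 3: v brought to 2000 μL → factor = 2000 μL/v
Product of known-step factors = 320
Overall factor = 8.00 × 10^8 PFU/mL / (5.00 × 10^5 PFU/mL) = 1600
Step-3 factor = 1600 / 320 = 5
v = 2000 μL / 5 = 400 μL

400 μL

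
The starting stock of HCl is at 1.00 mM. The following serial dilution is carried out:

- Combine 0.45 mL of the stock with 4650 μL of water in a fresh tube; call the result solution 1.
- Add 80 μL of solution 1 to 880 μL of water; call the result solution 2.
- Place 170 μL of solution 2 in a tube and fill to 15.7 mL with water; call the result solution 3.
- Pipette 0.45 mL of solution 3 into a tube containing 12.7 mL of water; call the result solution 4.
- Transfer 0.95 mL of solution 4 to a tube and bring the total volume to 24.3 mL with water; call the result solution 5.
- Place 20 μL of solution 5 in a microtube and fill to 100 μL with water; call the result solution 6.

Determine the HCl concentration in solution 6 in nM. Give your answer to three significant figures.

0.0213 nM

Step 1: 0.45 mL + 4650 μL = 5.1 mL total → factor 5.1/0.45 = 11.333
Step 2: 80 μL + 880 μL = 960 μL total → factor 960/80 = 12
Step 3: 170 μL brought to 15.7 mL → factor 15700/170 = 92.353
Step 4: 0.45 mL + 12.7 mL = 13.15 mL total → factor 13.15/0.45 = 29.222
Step 5: 0.95 mL brought to 24.3 mL → factor 24.3/0.95 = 25.579
Step 6: 20 μL brought to 100 μL → factor 100/20 = 5
Overall dilution factor = 11.333 × 12 × 92.353 × 29.222 × 25.579 × 5 = 4.6941 × 10^7
Final = 1.00 mM / 4.6941 × 10^7 = 2.130 × 10^-8 mM = 0.0213 nM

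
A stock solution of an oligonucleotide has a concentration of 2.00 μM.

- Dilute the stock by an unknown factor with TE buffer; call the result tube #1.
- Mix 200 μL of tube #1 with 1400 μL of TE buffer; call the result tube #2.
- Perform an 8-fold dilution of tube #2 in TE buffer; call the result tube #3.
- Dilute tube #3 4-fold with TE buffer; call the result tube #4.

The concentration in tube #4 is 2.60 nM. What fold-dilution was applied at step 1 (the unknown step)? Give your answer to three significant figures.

Step 1: unknown factor x
Step 2: 200 μL + 1400 μL = 1600 μL total → factor 1600/200 = 8
Step 3: 8-fold → factor 8
Step 4: 4-fold → factor 4
Product of known-step factors = 256
Overall factor = 2.00 μM / (2.60 nM) = 769.23
x = 769.23 / 256 = 3.00

3.00-fold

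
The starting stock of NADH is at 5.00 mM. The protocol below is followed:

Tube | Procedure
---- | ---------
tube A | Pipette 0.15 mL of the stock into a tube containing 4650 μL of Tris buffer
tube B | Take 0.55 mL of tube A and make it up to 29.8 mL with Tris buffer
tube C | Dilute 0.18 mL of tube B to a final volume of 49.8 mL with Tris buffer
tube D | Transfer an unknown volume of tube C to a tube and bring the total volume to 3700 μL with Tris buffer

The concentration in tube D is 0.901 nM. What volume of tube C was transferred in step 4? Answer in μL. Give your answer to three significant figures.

Step 1: 0.15 mL + 4650 μL = 4.8 mL total → factor 4.8/0.15 = 32
Step 2: 0.55 mL brought to 29.8 mL → factor 29.8/0.55 = 54.182
Step 3: 0.18 mL brought to 49.8 mL → factor 49.8/0.18 = 276.67
Step 4: v brought to 3700 μL → factor = 3700 μL/v
Product of known-step factors = 4.7969 × 10^5
Overall factor = 5.00 mM / (0.901 nM) = 5.5494 × 10^6
Step-4 factor = 5.5494 × 10^6 / 4.7969 × 10^5 = 11.569
v = 3700 μL / 11.569 = 320 μL

320 μL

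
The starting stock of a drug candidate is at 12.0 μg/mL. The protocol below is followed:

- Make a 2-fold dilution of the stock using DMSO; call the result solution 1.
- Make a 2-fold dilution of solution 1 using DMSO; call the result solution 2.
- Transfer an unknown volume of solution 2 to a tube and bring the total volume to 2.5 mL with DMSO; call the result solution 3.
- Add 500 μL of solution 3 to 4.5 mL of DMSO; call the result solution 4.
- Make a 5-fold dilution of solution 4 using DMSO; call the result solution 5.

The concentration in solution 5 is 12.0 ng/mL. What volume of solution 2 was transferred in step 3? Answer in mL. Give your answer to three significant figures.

Step 1: 2-fold → factor 2
Step 2: 2-fold → factor 2
Step 3: v brought to 2.5 mL → factor = 2.5 mL/v
Step 4: 500 μL + 4.5 mL = 5000 μL total → factor 5000/500 = 10
Step 5: 5-fold → factor 5
Product of known-step factors = 200
Overall factor = 12.0 μg/mL / (12.0 ng/mL) = 1000
Step-3 factor = 1000 / 200 = 5
v = 2.5 mL / 5 = 0.500 mL

0.500 mL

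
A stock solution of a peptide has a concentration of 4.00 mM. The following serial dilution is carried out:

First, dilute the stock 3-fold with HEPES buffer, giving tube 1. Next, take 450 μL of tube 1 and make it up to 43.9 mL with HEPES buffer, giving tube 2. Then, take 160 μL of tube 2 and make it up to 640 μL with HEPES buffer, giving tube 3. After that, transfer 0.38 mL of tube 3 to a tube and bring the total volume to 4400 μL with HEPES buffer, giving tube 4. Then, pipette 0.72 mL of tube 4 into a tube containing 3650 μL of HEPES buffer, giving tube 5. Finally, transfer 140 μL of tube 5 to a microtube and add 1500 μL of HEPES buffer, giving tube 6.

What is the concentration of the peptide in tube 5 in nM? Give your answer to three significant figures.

48.6 nM

Step 1: 3-fold → factor 3
Step 2: 450 μL brought to 43.9 mL → factor 43900/450 = 97.556
Step 3: 160 μL brought to 640 μL → factor 640/160 = 4
Step 4: 0.38 mL brought to 4400 μL → factor 4.4/0.38 = 11.579
Step 5: 0.72 mL + 3650 μL = 4.37 mL total → factor 4.37/0.72 = 6.0694
Dilution factor through tube 5 = 3 × 97.556 × 4 × 11.579 × 6.0694 = 82272
[tube 5] = 4.00 mM / 82272 = 4.862 × 10^-5 mM = 48.6 nM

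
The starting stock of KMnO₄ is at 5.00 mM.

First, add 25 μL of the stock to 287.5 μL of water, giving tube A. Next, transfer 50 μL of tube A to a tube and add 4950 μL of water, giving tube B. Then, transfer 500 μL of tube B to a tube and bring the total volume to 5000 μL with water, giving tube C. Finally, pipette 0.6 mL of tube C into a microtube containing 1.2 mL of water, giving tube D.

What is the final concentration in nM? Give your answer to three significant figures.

Step 1: 25 μL + 287.5 μL = 312.5 μL total → factor 312.5/25 = 12.5
Step 2: 50 μL + 4950 μL = 5000 μL total → factor 5000/50 = 100
Step 3: 500 μL brought to 5000 μL → factor 5000/500 = 10
Step 4: 0.6 mL + 1.2 mL = 1.8 mL total → factor 1.8/0.6 = 3
Overall dilution factor = 12.5 × 100 × 10 × 3 = 37500
Final = 5.00 mM / 37500 = 0.0001333 mM = 133 nM

133 nM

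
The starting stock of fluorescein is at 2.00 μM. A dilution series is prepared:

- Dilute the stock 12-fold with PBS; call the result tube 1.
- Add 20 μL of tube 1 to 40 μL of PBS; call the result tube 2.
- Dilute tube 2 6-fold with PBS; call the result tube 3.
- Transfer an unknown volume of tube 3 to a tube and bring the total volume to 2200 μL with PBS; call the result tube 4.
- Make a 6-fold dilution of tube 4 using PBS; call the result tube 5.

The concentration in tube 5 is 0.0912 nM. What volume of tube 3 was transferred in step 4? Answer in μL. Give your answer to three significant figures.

130 μL

Step 1: 12-fold → factor 12
Step 2: 20 μL + 40 μL = 60 μL total → factor 60/20 = 3
Step 3: 6-fold → factor 6
Step 4: v brought to 2200 μL → factor = 2200 μL/v
Step 5: 6-fold → factor 6
Product of known-step factors = 1296
Overall factor = 2.00 μM / (0.0912 nM) = 21930
Step-4 factor = 21930 / 1296 = 16.921
v = 2200 μL / 16.921 = 130 μL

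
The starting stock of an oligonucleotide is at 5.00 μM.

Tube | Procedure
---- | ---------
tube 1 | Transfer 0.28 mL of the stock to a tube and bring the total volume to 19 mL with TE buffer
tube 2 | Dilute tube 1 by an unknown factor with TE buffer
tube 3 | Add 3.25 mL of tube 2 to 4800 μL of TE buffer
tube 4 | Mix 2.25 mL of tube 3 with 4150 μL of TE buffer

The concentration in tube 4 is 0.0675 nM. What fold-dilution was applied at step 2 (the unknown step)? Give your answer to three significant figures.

Step 1: 0.28 mL brought to 19 mL → factor 19/0.28 = 67.857
Step 2: unknown factor x
Step 3: 3.25 mL + 4800 μL = 8.05 mL total → factor 8.05/3.25 = 2.4769
Step 4: 2.25 mL + 4150 μL = 6.4 mL total → factor 6.4/2.25 = 2.8444
Product of known-step factors = 478.09
Overall factor = 5.00 μM / (0.0675 nM) = 74074
x = 74074 / 478.09 = 155

155-fold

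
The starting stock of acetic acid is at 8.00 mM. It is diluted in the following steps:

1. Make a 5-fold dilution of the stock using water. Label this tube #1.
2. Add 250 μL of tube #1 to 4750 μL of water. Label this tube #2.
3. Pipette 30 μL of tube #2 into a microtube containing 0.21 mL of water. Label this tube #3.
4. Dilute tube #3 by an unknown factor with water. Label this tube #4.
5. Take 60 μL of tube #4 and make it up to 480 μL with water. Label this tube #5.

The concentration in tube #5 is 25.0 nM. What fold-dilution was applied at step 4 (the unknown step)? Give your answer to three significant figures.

50.0-fold

Step 1: 5-fold → factor 5
Step 2: 250 μL + 4750 μL = 5000 μL total → factor 5000/250 = 20
Step 3: 30 μL + 0.21 mL = 240 μL total → factor 240/30 = 8
Step 4: unknown factor x
Step 5: 60 μL brought to 480 μL → factor 480/60 = 8
Product of known-step factors = 6400
Overall factor = 8.00 mM / (25.0 nM) = 3.2 × 10^5
x = 3.2 × 10^5 / 6400 = 50.0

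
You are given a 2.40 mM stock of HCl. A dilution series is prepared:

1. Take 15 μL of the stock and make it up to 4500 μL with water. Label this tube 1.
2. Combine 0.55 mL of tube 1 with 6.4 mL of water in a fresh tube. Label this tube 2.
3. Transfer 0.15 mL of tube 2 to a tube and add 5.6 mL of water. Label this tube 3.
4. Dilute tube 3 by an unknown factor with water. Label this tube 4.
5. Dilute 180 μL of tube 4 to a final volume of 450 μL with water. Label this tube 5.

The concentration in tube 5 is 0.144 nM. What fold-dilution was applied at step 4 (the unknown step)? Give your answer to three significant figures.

Step 1: 15 μL brought to 4500 μL → factor 4500/15 = 300
Step 2: 0.55 mL + 6.4 mL = 6.95 mL total → factor 6.95/0.55 = 12.636
Step 3: 0.15 mL + 5.6 mL = 5.75 mL total → factor 5.75/0.15 = 38.333
Step 4: unknown factor x
Step 5: 180 μL brought to 450 μL → factor 450/180 = 2.5
Product of known-step factors = 3.633 × 10^5
Overall factor = 2.40 mM / (0.144 nM) = 1.6667 × 10^7
x = 1.6667 × 10^7 / 3.633 × 10^5 = 45.9

45.9-fold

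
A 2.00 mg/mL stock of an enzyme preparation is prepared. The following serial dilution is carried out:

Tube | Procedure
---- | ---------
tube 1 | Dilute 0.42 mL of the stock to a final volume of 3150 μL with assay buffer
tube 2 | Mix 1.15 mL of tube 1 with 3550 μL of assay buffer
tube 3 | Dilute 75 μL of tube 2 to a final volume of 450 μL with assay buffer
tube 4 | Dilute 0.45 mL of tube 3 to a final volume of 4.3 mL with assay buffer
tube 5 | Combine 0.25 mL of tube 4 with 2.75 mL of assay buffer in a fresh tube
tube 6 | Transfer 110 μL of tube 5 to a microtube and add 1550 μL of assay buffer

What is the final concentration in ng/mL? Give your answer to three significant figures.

6.28 ng/mL

Step 1: 0.42 mL brought to 3150 μL → factor 3.15/0.42 = 7.5
Step 2: 1.15 mL + 3550 μL = 4.7 mL total → factor 4.7/1.15 = 4.087
Step 3: 75 μL brought to 450 μL → factor 450/75 = 6
Step 4: 0.45 mL brought to 4.3 mL → factor 4.3/0.45 = 9.5556
Step 5: 0.25 mL + 2.75 mL = 3 mL total → factor 3/0.25 = 12
Step 6: 110 μL + 1550 μL = 1660 μL total → factor 1660/110 = 15.091
Overall dilution factor = 7.5 × 4.087 × 6 × 9.5556 × 12 × 15.091 = 3.1825 × 10^5
Final = 2.00 mg/mL / 3.1825 × 10^5 = 6.284 × 10^-6 mg/mL = 6.28 ng/mL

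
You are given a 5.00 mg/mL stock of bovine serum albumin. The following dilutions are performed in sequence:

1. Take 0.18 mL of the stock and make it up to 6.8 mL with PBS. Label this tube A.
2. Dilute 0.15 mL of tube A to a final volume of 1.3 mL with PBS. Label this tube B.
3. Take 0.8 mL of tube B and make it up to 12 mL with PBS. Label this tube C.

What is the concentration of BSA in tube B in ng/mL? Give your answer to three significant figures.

Step 1: 0.18 mL brought to 6.8 mL → factor 6.8/0.18 = 37.778
Step 2: 0.15 mL brought to 1.3 mL → factor 1.3/0.15 = 8.6667
Dilution factor through tube B = 37.778 × 8.6667 = 327.41
[tube B] = 5.00 mg/mL / 327.41 = 0.01527 mg/mL = 1.53 × 10^4 ng/mL

1.53 × 10^4 ng/mL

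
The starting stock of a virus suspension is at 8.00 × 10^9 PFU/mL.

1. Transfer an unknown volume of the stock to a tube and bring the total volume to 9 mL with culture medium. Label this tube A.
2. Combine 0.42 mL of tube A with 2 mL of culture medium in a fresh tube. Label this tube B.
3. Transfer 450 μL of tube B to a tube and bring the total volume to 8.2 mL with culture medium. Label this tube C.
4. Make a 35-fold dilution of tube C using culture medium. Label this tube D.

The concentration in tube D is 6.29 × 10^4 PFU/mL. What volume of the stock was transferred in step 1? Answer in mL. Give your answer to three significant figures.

0.260 mL

Step 1: v brought to 9 mL → factor = 9 mL/v
Step 2: 0.42 mL + 2 mL = 2.42 mL total → factor 2.42/0.42 = 5.7619
Step 3: 450 μL brought to 8.2 mL → factor 8200/450 = 18.222
Step 4: 35-fold → factor 35
Product of known-step factors = 3674.8
Overall factor = 8.00 × 10^9 PFU/mL / (6.29 × 10^4 PFU/mL) = 1.2719 × 10^5
Step-1 factor = 1.2719 × 10^5 / 3674.8 = 34.61
v = 9 mL / 34.61 = 0.260 mL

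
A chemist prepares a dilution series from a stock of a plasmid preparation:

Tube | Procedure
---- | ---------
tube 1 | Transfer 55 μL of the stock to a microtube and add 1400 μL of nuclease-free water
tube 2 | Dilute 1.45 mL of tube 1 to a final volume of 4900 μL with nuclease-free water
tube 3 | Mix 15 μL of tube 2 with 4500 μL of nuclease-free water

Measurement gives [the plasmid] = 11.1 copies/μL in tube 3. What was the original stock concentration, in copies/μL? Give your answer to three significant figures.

Step 1: 55 μL + 1400 μL = 1455 μL total → factor 1455/55 = 26.455
Step 2: 1.45 mL brought to 4900 μL → factor 4.9/1.45 = 3.3793
Step 3: 15 μL + 4500 μL = 4515 μL total → factor 4515/15 = 301
Overall dilution factor = 26.455 × 3.3793 × 301 = 26909
Stock = 11.1 copies/μL × 26909 = 2.99 × 10^5 copies/μL

2.99 × 10^5 copies/μL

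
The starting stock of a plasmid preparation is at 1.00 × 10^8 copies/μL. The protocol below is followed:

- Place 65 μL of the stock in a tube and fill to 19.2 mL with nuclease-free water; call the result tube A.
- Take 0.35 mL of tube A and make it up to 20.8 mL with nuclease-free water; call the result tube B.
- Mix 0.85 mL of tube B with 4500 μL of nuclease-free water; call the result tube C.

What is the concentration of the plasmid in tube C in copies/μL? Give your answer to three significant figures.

Step 1: 65 μL brought to 19.2 mL → factor 19200/65 = 295.38
Step 2: 0.35 mL brought to 20.8 mL → factor 20.8/0.35 = 59.429
Step 3: 0.85 mL + 4500 μL = 5.35 mL total → factor 5.35/0.85 = 6.2941
Overall dilution factor = 295.38 × 59.429 × 6.2941 = 1.1049 × 10^5
Final = 1.00 × 10^8 copies/μL / 1.1049 × 10^5 = 905 copies/μL

905 copies/μL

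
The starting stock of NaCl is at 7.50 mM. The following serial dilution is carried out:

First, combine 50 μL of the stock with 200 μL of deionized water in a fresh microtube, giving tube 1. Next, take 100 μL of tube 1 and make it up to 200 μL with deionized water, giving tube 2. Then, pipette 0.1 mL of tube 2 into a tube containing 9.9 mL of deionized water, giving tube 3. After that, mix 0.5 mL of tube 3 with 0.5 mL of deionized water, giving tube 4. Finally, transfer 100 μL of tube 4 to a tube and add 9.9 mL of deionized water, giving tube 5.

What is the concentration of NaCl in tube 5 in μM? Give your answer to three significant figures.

0.0375 μM

Step 1: 50 μL + 200 μL = 250 μL total → factor 250/50 = 5
Step 2: 100 μL brought to 200 μL → factor 200/100 = 2
Step 3: 0.1 mL + 9.9 mL = 10 mL total → factor 10/0.1 = 100
Step 4: 0.5 mL + 0.5 mL = 1 mL total → factor 1/0.5 = 2
Step 5: 100 μL + 9.9 mL = 10000 μL total → factor 10000/100 = 100
Overall dilution factor = 5 × 2 × 100 × 2 × 100 = 2 × 10^5
Final = 7.50 mM / 2 × 10^5 = 3.750 × 10^-5 mM = 0.0375 μM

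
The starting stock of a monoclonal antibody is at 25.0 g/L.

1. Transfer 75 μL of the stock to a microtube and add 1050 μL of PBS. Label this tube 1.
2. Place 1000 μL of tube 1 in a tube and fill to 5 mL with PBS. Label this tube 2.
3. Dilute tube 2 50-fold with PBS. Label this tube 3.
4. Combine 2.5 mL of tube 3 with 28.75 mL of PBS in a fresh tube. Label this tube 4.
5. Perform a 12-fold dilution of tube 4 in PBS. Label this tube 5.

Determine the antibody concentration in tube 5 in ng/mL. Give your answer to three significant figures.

Step 1: 75 μL + 1050 μL = 1125 μL total → factor 1125/75 = 15
Step 2: 1000 μL brought to 5 mL → factor 5000/1000 = 5
Step 3: 50-fold → factor 50
Step 4: 2.5 mL + 28.75 mL = 31.25 mL total → factor 31.25/2.5 = 12.5
Step 5: 12-fold → factor 12
Overall dilution factor = 15 × 5 × 50 × 12.5 × 12 = 5.625 × 10^5
Final = 25.0 g/L / 5.625 × 10^5 = 4.444 × 10^-5 g/L = 44.4 ng/mL

44.4 ng/mL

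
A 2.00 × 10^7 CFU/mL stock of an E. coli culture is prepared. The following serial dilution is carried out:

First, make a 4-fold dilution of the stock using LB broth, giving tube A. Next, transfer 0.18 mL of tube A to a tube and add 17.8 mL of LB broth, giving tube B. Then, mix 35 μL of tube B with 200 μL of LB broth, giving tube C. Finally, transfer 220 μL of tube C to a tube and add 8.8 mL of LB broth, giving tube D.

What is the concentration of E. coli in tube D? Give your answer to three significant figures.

182 CFU/mL

Step 1: 4-fold → factor 4
Step 2: 0.18 mL + 17.8 mL = 17.98 mL total → factor 17.98/0.18 = 99.889
Step 3: 35 μL + 200 μL = 235 μL total → factor 235/35 = 6.7143
Step 4: 220 μL + 8.8 mL = 9020 μL total → factor 9020/220 = 41
Overall dilution factor = 4 × 99.889 × 6.7143 × 41 = 1.0999 × 10^5
Final = 2.00 × 10^7 CFU/mL / 1.0999 × 10^5 = 182 CFU/mL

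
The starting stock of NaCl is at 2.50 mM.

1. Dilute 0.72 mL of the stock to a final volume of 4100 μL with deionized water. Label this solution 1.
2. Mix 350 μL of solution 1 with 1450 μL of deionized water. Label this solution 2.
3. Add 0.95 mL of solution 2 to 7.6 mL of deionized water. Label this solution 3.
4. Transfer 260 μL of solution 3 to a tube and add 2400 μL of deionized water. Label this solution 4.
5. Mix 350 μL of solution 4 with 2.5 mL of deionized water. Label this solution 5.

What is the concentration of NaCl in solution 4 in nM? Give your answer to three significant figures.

927 nM

Step 1: 0.72 mL brought to 4100 μL → factor 4.1/0.72 = 5.6944
Step 2: 350 μL + 1450 μL = 1800 μL total → factor 1800/350 = 5.1429
Step 3: 0.95 mL + 7.6 mL = 8.55 mL total → factor 8.55/0.95 = 9
Step 4: 260 μL + 2400 μL = 2660 μL total → factor 2660/260 = 10.231
Dilution factor through solution 4 = 5.6944 × 5.1429 × 9 × 10.231 = 2696.5
[solution 4] = 2.50 mM / 2696.5 = 0.0009271 mM = 927 nM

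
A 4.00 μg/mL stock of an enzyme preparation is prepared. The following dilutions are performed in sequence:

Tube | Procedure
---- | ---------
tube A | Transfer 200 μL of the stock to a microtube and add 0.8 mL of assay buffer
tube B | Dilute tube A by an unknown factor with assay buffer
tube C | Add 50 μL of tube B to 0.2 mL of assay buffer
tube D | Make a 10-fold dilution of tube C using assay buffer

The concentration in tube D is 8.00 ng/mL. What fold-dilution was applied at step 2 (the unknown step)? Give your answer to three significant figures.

Step 1: 200 μL + 0.8 mL = 1000 μL total → factor 1000/200 = 5
Step 2: unknown factor x
Step 3: 50 μL + 0.2 mL = 250 μL total → factor 250/50 = 5
Step 4: 10-fold → factor 10
Product of known-step factors = 250
Overall factor = 4.00 μg/mL / (8.00 ng/mL) = 500
x = 500 / 250 = 2.00

2.00-fold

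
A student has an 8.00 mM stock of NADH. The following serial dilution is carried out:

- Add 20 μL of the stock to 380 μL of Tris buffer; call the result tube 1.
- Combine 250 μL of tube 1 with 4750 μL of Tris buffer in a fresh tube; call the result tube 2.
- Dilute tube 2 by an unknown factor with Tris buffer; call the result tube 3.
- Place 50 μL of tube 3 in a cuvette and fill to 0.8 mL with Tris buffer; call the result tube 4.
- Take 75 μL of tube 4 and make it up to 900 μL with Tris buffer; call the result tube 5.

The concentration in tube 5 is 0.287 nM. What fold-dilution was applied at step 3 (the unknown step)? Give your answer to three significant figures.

363-fold

Step 1: 20 μL + 380 μL = 400 μL total → factor 400/20 = 20
Step 2: 250 μL + 4750 μL = 5000 μL total → factor 5000/250 = 20
Step 3: unknown factor x
Step 4: 50 μL brought to 0.8 mL → factor 800/50 = 16
Step 5: 75 μL brought to 900 μL → factor 900/75 = 12
Product of known-step factors = 76800
Overall factor = 8.00 mM / (0.287 nM) = 2.7875 × 10^7
x = 2.7875 × 10^7 / 76800 = 363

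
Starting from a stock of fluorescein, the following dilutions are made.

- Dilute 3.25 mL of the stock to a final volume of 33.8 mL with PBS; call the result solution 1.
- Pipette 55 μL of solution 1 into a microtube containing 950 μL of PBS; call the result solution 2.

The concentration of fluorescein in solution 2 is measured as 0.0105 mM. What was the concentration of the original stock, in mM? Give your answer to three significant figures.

Step 1: 3.25 mL brought to 33.8 mL → factor 33.8/3.25 = 10.4
Step 2: 55 μL + 950 μL = 1005 μL total → factor 1005/55 = 18.273
Overall dilution factor = 10.4 × 18.273 = 190.04
Stock = 0.0105 mM × 190.04 = 2.00 mM

2.00 mM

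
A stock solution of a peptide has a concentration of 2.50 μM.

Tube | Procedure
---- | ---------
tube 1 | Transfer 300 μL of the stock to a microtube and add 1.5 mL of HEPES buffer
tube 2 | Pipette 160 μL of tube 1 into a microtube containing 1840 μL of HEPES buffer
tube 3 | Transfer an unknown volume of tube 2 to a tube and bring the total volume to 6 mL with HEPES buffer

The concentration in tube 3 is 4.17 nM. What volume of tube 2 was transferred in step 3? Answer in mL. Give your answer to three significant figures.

Step 1: 300 μL + 1.5 mL = 1800 μL total → factor 1800/300 = 6
Step 2: 160 μL + 1840 μL = 2000 μL total → factor 2000/160 = 12.5
Step 3: v brought to 6 mL → factor = 6 mL/v
Product of known-step factors = 75
Overall factor = 2.50 μM / (4.17 nM) = 599.52
Step-3 factor = 599.52 / 75 = 7.9936
v = 6 mL / 7.9936 = 0.751 mL

0.751 mL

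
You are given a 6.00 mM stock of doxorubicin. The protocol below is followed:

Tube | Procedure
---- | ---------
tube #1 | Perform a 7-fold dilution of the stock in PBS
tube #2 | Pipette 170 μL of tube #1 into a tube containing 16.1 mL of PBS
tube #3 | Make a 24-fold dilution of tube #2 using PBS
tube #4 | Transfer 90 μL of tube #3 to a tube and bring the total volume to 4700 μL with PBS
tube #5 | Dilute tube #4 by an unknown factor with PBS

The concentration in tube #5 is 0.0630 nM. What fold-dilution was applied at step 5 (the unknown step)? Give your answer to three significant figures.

Step 1: 7-fold → factor 7
Step 2: 170 μL + 16.1 mL = 16270 μL total → factor 16270/170 = 95.706
Step 3: 24-fold → factor 24
Step 4: 90 μL brought to 4700 μL → factor 4700/90 = 52.222
Step 5: unknown factor x
Product of known-step factors = 8.3966 × 10^5
Overall factor = 6.00 mM / (0.0630 nM) = 9.5238 × 10^7
x = 9.5238 × 10^7 / 8.3966 × 10^5 = 113

113-fold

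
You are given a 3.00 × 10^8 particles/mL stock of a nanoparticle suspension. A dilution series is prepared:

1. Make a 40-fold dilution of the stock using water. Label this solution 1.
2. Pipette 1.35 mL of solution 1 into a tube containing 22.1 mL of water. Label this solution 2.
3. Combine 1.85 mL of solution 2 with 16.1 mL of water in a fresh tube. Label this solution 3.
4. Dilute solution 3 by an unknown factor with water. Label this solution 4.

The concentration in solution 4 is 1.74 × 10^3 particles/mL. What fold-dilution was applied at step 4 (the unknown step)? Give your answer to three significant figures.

Step 1: 40-fold → factor 40
Step 2: 1.35 mL + 22.1 mL = 23.45 mL total → factor 23.45/1.35 = 17.37
Step 3: 1.85 mL + 16.1 mL = 17.95 mL total → factor 17.95/1.85 = 9.7027
Step 4: unknown factor x
Product of known-step factors = 6741.6
Overall factor = 3.00 × 10^8 particles/mL / (1.74 × 10^3 particles/mL) = 1.7241 × 10^5
x = 1.7241 × 10^5 / 6741.6 = 25.6

25.6-fold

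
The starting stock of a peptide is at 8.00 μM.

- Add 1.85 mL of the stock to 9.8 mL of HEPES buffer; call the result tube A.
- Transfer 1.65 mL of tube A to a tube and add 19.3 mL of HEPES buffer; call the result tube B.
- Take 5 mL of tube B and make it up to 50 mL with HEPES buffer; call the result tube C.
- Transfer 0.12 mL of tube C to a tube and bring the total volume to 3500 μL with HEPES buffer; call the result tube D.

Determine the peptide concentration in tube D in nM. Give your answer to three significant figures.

0.343 nM

Step 1: 1.85 mL + 9.8 mL = 11.65 mL total → factor 11.65/1.85 = 6.2973
Step 2: 1.65 mL + 19.3 mL = 20.95 mL total → factor 20.95/1.65 = 12.697
Step 3: 5 mL brought to 50 mL → factor 50/5 = 10
Step 4: 0.12 mL brought to 3500 μL → factor 3.5/0.12 = 29.167
Overall dilution factor = 6.2973 × 12.697 × 10 × 29.167 = 23321
Final = 8.00 μM / 23321 = 0.0003430 μM = 0.343 nM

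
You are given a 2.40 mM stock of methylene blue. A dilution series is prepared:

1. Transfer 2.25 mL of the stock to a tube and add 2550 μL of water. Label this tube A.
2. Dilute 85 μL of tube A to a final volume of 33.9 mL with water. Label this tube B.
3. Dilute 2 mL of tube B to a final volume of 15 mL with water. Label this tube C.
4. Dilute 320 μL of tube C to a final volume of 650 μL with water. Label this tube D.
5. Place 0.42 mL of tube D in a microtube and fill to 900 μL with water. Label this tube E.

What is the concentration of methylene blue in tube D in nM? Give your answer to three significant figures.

185 nM

Step 1: 2.25 mL + 2550 μL = 4.8 mL total → factor 4.8/2.25 = 2.1333
Step 2: 85 μL brought to 33.9 mL → factor 33900/85 = 398.82
Step 3: 2 mL brought to 15 mL → factor 15/2 = 7.5
Step 4: 320 μL brought to 650 μL → factor 650/320 = 2.0312
Dilution factor through tube D = 2.1333 × 398.82 × 7.5 × 2.0312 = 12962
[tube D] = 2.40 mM / 12962 = 0.0001852 mM = 185 nM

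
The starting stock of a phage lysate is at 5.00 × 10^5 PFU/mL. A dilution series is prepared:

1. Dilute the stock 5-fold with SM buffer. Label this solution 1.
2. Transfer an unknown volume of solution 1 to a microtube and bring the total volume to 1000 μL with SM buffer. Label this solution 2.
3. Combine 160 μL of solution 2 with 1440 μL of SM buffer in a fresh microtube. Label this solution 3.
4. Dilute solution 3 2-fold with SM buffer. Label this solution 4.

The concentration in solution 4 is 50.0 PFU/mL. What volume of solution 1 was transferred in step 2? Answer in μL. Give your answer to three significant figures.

10.0 μL

Step 1: 5-fold → factor 5
Step 2: v brought to 1000 μL → factor = 1000 μL/v
Step 3: 160 μL + 1440 μL = 1600 μL total → factor 1600/160 = 10
Step 4: 2-fold → factor 2
Product of known-step factors = 100
Overall factor = 5.00 × 10^5 PFU/mL / (50.0 PFU/mL) = 10000
Step-2 factor = 10000 / 100 = 100
v = 1000 μL / 100 = 10.0 μL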